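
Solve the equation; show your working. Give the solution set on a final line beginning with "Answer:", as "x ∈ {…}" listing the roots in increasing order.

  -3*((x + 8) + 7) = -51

Step 1. [-3*((x + 8) + 7) = -51] -3 out front; divide by -3 ⇒ div: (x + 8) + 7 = 17.
Step 2. [(x + 8) + 7 = 17] the outer +7 inverts by subtracting 7, so sub: x + 8 = 10.
Step 3. [x + 8 = 10] subtract 8: x sits inside (… + 8), so sub: x = 2.

Answer: x ∈ {2}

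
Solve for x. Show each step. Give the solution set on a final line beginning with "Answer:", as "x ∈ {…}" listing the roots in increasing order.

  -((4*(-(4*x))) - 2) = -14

Step 1. [-((4*(-(4*x))) - 2) = -14] LHS negated; negate both sides, so neg: (4*(-(4*x))) - 2 = 14.
Step 2. [(4*(-(4*x))) - 2 = 14] 2 comes off first (add 2) ⇒ sub: 4*(-(4*x)) = 16.
Step 3. [4*(-(4*x)) = 16] 4·(inner) — divide through by 4. So div: -(4*x) = 4.
Step 4. [-(4*x) = 4] flip signs both sides, so neg: 4*x = -4.
Step 5. [4*x = -4] LHS = 4·(…); ÷4 both sides, so div: x = -1.

Answer: x ∈ {-1}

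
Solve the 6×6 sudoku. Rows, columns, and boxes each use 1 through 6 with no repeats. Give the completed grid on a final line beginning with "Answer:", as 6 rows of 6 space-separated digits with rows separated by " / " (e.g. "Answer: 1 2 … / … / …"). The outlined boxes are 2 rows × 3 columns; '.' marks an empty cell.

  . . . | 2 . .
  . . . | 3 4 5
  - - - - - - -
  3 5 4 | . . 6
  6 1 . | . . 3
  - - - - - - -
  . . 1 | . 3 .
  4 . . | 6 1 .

Step 1. [r6c3∈{2,3,5}] r6c3 is the only open cell in row 6 admitting 5, so r6c3=5.
Step 2. [r5c1∈{2}] r5c1's peers cover all but 2, so r5c1=2.
Step 3. [r4c3∈{2}] r4c3's peers cover all but 2. So r4c3=2.
Step 4. [r2c3∈{6}] nothing but 6 survives at r2c3 ⇒ r2c3=6.
Step 5. [r5c4∈{4,5}] across row 5, 5 lands solely at r5c4 ⇒ r5c4=5.
Step 6. [r6c2∈{3}] nothing but 3 survives at r6c2, so r6c2=3.
Step 7. [r1c1∈{1,5}] 5 has one home in row 1: r1c1. So r1c1=5.
Step 8. [r1c6∈{1}] only 1 remains possible at r1c6. So r1c6=1.
Step 9. [r3c5∈{2}] nothing but 2 survives at r3c5 ⇒ r3c5=2.
Step 10. [r5c6∈{4}] r5c6 has the single candidate 4 ⇒ r5c6=4.
Step 11. [r6c6∈{2}] only 2 remains possible at r6c6 ⇒ r6c6=2.
Step 12. [r4c5∈{5}] r4c5 is down to just 5 ⇒ r4c5=5.
Step 13. [r2c1∈{1}] r2c1's peers cover all but 1 ⇒ r2c1=1.
Step 14. [r2c2∈{2}] r2c2 is down to just 2. So r2c2=2.
Step 15. [r4c4∈{4}] r4c4's peers cover all but 4. So r4c4=4.
Step 16. [r1c5∈{6}] only 6 remains possible at r1c5 ⇒ r1c5=6.
Step 17. [r1c2∈{4}] only 4 remains possible at r1c2. So r1c2=4.
Step 18. [r3c4∈{1}] r3c4 has the single candidate 1. So r3c4=1.
Step 19. [r5c2∈{6}] only 6 remains possible at r5c2, so r5c2=6.
Step 20. [r1c3∈{3}] r1c3 has the single candidate 3, so r1c3=3.

Answer: 5 4 3 2 6 1 / 1 2 6 3 4 5 / 3 5 4 1 2 6 / 6 1 2 4 5 3 / 2 6 1 5 3 4 / 4 3 5 6 1 2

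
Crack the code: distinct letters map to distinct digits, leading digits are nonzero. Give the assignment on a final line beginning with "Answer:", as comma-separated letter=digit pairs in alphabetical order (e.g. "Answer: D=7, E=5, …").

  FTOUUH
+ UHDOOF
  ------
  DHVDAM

Step 1. [col 1: H + F ≡ M (mod 10)] several values work for H in column 1 (H + F ≡ M (mod 10), carry-in 0); try H=8 ⇒ H=8.
Step 2. [col 1: H + F ≡ M (mod 10)] F=3 is one option consistent with column 1 (H + F ≡ M (mod 10), carry-in 0) — take it. So F=3.
Step 3. [col 1: H + F ≡ M (mod 10)] column 1 reads H+F+carry(0)=M with H=8, F=3; with digits 3,8 already taken and all letters distinct, the only value for M is 1. So M=1.
Step 4. [col 2: U + O ≡ A (mod 10)] several values work for O in column 2 (U + O ≡ A (mod 10), carry-in 1); try O=4. So O=4.
Step 5. [col 2: U + O ≡ A (mod 10)] several values work for U in column 2 (U + O ≡ A (mod 10), carry-in 1); try U=2 ⇒ U=2.
Step 6. [col 2: U + O ≡ A (mod 10)] column 2 reads U+O+carry(1)=A with U=2, O=4; with digits 1,2,3,4,8 already taken and all letters distinct, the only value for A is 7, so A=7.
Step 7. [col 3: U + O ≡ D (mod 10)] column 3 reads U+O+carry(0)=D with U=2, O=4; with digits 1,2,3,4,7,8 already taken and all letters distinct, the only value for D is 6, so D=6.
Step 8. [col 4: O + D ≡ V (mod 10)] from column 4 (O=4, D=6, carry-in 0, digits 1,2,3,4,6,7,8 already taken and all letters distinct): V must equal 0. So V=0.
Step 9. [col 5: T + H ≡ H (mod 10)] column 5 reads T+H+carry(1)=H with H=8; with digits 0,1,2,3,4,6,7,8 already taken and all letters distinct, the only value for T is 9 ⇒ T=9.

Answer: A=7, D=6, F=3, H=8, M=1, O=4, T=9, U=2, V=0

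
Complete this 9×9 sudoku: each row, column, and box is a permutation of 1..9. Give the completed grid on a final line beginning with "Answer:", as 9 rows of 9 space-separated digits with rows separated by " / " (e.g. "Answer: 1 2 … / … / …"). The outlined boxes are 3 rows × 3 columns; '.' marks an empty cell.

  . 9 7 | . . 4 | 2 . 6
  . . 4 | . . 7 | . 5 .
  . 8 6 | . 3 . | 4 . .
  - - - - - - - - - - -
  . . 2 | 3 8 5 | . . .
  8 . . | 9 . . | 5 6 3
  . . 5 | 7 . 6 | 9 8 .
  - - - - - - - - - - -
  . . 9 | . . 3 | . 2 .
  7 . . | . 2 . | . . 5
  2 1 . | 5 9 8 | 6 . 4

Step 1. [r8c6∈{1}] r8c6 is down to just 1. So r8c6=1.
Step 2. [r9c8∈{3,7}] r9c8 is the only open cell in row 9 admitting 7 ⇒ r9c8=7.
Step 3. [r2c9∈{1,8,9}] row 2 places 9 nowhere but r2c9, so r2c9=9.
Step 4. [r3c8∈{1}] r3c8 has the single candidate 1. So r3c8=1.
Step 5. [r2c7∈{3,8}] in box 3, 8 fits only at r2c7. So r2c7=8.
Step 6. [r8c7∈{3}] r8c7's peers cover all but 3, so r8c7=3.
Step 7. [r4c7∈{1,7}] across col 7, 7 lands solely at r4c7, so r4c7=7.
Step 8. [r4c9∈{1}] only 1 remains possible at r4c9. So r4c9=1.
Step 9. [r7c2∈{4,5,6}] r7c2 is the only open cell in col 2 admitting 5. So r7c2=5.
Step 10. [r7c5∈{4,6,7}] r7c5 is the only open cell in row 7 admitting 7. So r7c5=7.
Step 11. [r1c5∈{1,5}] col 5 places 5 nowhere but r1c5, so r1c5=5.
Step 12. [r3c4∈{2}] r3c4 is down to just 2 ⇒ r3c4=2.
Step 13. [r5c3∈{1}] only 1 remains possible at r5c3. So r5c3=1.
Step 14. [r5c5∈{4}] r5c5's peers cover all but 4 ⇒ r5c5=4.
Step 15. [r4c8∈{4}] r4c8's peers cover all but 4, so r4c8=4.
Step 16. [r4c2∈{6}] r4c2 is down to just 6, so r4c2=6.
Step 17. [r8c4∈{4,6}] across row 8, 6 lands solely at r8c4. So r8c4=6.
Step 18. [r2c4∈{1}] nothing but 1 survives at r2c4 ⇒ r2c4=1.
Step 19. [r2c1∈{3}] only 3 remains possible at r2c1, so r2c1=3.
Step 20. [r6c1∈{4}] r6c1 has the single candidate 4. So r6c1=4.
Step 21. [r4c1∈{9}] r4c1 has the single candidate 9. So r4c1=9.
Step 22. [r8c2∈{4}] r8c2 has the single candidate 4, so r8c2=4.
Step 23. [r6c2∈{3}] only 3 remains possible at r6c2 ⇒ r6c2=3.
Step 24. [r3c6∈{9}] r3c6's peers cover all but 9, so r3c6=9.
Step 25. [r7c7∈{1}] nothing but 1 survives at r7c7 ⇒ r7c7=1.
Step 26. [r8c8∈{9}] nothing but 9 survives at r8c8, so r8c8=9.
Step 27. [r7c1∈{6}] r7c1 has the single candidate 6 ⇒ r7c1=6.
Step 28. [r5c2∈{7}] r5c2's peers cover all but 7, so r5c2=7.
Step 29. [r6c9∈{2}] r6c9 is down to just 2, so r6c9=2.
Step 30. [r1c4∈{8}] r1c4 is down to just 8 ⇒ r1c4=8.
Step 31. [r3c9∈{7}] r3c9's peers cover all but 7. So r3c9=7.
Step 32. [r7c9∈{8}] r7c9 is down to just 8 ⇒ r7c9=8.
Step 33. [r5c6∈{2}] only 2 remains possible at r5c6 ⇒ r5c6=2.
Step 34. [r2c5∈{6}] r2c5 has the single candidate 6. So r2c5=6.
Step 35. [r7c4∈{4}] only 4 remains possible at r7c4. So r7c4=4.
Step 36. [r6c5∈{1}] nothing but 1 survives at r6c5 ⇒ r6c5=1.
Step 37. [r1c8∈{3}] r1c8's peers cover all but 3 ⇒ r1c8=3.
Step 38. [r1c1∈{1}] only 1 remains possible at r1c1, so r1c1=1.
Step 39. [r2c2∈{2}] r2c2's peers cover all but 2. So r2c2=2.
Step 40. [r9c3∈{3}] r9c3 has the single candidate 3. So r9c3=3.
Step 41. [r8c3∈{8}] nothing but 8 survives at r8c3, so r8c3=8.
Step 42. [r3c1∈{5}] nothing but 5 survives at r3c1, so r3c1=5.

Answer: 1 9 7 8 5 4 2 3 6 / 3 2 4 1 6 7 8 5 9 / 5 8 6 2 3 9 4 1 7 / 9 6 2 3 8 5 7 4 1 / 8 7 1 9 4 2 5 6 3 / 4 3 5 7 1 6 9 8 2 / 6 5 9 4 7 3 1 2 8 / 7 4 8 6 2 1 3 9 5 / 2 1 3 5 9 8 6 7 4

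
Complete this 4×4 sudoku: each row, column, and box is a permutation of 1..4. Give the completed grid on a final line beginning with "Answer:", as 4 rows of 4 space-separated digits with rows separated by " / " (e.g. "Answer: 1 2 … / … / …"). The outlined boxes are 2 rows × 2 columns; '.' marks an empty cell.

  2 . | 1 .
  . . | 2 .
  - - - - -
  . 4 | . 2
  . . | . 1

Step 1. [r4c1∈{3}] r4c1 has the single candidate 3, so r4c1=3.
Step 2. [r1c2∈{3}] r1c2 is down to just 3. So r1c2=3.
Step 3. [r2c1∈{1,4}] r2c1 is the only open cell in col 1 admitting 4, so r2c1=4.
Step 4. [r4c3∈{4}] only 4 remains possible at r4c3, so r4c3=4.
Step 5. [r2c2∈{1}] r2c2's peers cover all but 1. So r2c2=1.
Step 6. [r1c4∈{4}] r1c4 is down to just 4 ⇒ r1c4=4.
Step 7. [r3c1∈{1}] only 1 remains possible at r3c1 ⇒ r3c1=1.
Step 8. [r4c2∈{2}] nothing but 2 survives at r4c2. So r4c2=2.
Step 9. [r2c4∈{3}] r2c4's peers cover all but 3 ⇒ r2c4=3.
Step 10. [r3c3∈{3}] r3c3's peers cover all but 3. So r3c3=3.

Answer: 2 3 1 4 / 4 1 2 3 / 1 4 3 2 / 3 2 4 1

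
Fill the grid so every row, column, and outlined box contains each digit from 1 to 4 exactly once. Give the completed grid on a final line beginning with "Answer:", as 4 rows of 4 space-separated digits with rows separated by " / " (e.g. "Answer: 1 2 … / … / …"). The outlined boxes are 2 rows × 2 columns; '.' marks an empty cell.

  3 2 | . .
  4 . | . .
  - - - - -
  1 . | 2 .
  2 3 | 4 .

Step 1. [r1c3∈{1}] r1c3's peers cover all but 1. So r1c3=1.
Step 2. [r2c4∈{2,3}] row 2 places 2 nowhere but r2c4, so r2c4=2.
Step 3. [r2c2∈{1}] nothing but 1 survives at r2c2 ⇒ r2c2=1.
Step 4. [r2c3∈{3}] nothing but 3 survives at r2c3 ⇒ r2c3=3.
Step 5. [r3c4∈{3}] nothing but 3 survives at r3c4, so r3c4=3.
Step 6. [r4c4∈{1}] nothing but 1 survives at r4c4 ⇒ r4c4=1.
Step 7. [r3c2∈{4}] only 4 remains possible at r3c2 ⇒ r3c2=4.
Step 8. [r1c4∈{4}] nothing but 4 survives at r1c4 ⇒ r1c4=4.

Answer: 3 2 1 4 / 4 1 3 2 / 1 4 2 3 / 2 3 4 1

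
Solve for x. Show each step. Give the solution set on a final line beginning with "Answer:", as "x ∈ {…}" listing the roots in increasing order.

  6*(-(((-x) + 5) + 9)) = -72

Step 1. [6*(-(((-x) + 5) + 9)) = -72] 6·(inner) — divide through by 6, so div: -(((-x) + 5) + 9) = -12.
Step 2. [-(((-x) + 5) + 9) = -12] LHS negated; negate both sides, so neg: ((-x) + 5) + 9 = 12.
Step 3. [((-x) + 5) + 9 = 12] peel the +9: subtract 9 from each side ⇒ sub: (-x) + 5 = 3.
Step 4. [(-x) + 5 = 3] subtract 5: x sits inside (… + 5), so sub: -x = -2.
Step 5. [-x = -2] flip signs both sides, so neg: x = 2.

Answer: x ∈ {2}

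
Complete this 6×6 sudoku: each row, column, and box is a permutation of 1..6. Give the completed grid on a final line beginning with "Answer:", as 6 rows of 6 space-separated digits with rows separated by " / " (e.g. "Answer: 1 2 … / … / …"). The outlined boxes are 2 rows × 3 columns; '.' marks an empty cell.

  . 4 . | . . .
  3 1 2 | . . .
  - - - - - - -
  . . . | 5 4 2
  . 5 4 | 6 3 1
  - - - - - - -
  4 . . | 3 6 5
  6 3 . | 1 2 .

Step 1. [r1c3∈{5,6}] across box 1, 6 lands solely at r1c3, so r1c3=6.
Step 2. [r2c5∈{5}] r2c5's peers cover all but 5. So r2c5=5.
Step 3. [r3c1∈{1}] r3c1's peers cover all but 1. So r3c1=1.
Step 4. [r6c6∈{4}] r6c6 has the single candidate 4. So r6c6=4.
Step 5. [r1c5∈{1}] only 1 remains possible at r1c5, so r1c5=1.
Step 6. [r1c6∈{3}] r1c6 is down to just 3 ⇒ r1c6=3.
Step 7. [r2c4∈{4}] r2c4 has the single candidate 4, so r2c4=4.
Step 8. [r4c1∈{2}] r4c1 is down to just 2, so r4c1=2.
Step 9. [r3c2∈{6}] r3c2's peers cover all but 6. So r3c2=6.
Step 10. [r5c3∈{1}] r5c3 has the single candidate 1. So r5c3=1.
Step 11. [r3c3∈{3}] only 3 remains possible at r3c3, so r3c3=3.
Step 12. [r5c2∈{2}] r5c2 has the single candidate 2 ⇒ r5c2=2.
Step 13. [r1c4∈{2}] r1c4 has the single candidate 2, so r1c4=2.
Step 14. [r6c3∈{5}] r6c3 is down to just 5. So r6c3=5.
Step 15. [r2c6∈{6}] r2c6 has the single candidate 6. So r2c6=6.
Step 16. [r1c1∈{5}] r1c1's peers cover all but 5 ⇒ r1c1=5.

Answer: 5 4 6 2 1 3 / 3 1 2 4 5 6 / 1 6 3 5 4 2 / 2 5 4 6 3 1 / 4 2 1 3 6 5 / 6 3 5 1 2 4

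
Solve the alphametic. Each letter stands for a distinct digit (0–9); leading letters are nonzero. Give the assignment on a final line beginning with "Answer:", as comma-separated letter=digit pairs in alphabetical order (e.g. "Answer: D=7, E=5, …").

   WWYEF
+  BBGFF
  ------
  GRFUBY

Step 1. [col 1: F + F ≡ Y (mod 10)] several values work for F in column 1 (F + F ≡ Y (mod 10), carry-in 0); try F=3 ⇒ F=3.
Step 2. [col 1: F + F ≡ Y (mod 10)] in column 1 we have F+F≡Y with carry-in 0; given F=3 and digits 3 already taken and all letters distinct, that pins Y to 6 ⇒ Y=6.
Step 3. [col 2: E + F ≡ B (mod 10)] several values work for B in column 2 (E + F ≡ B (mod 10), carry-in 0); try B=5, so B=5.
Step 4. [col 2: E + F ≡ B (mod 10)] in column 2 we have E+F≡B with carry-in 0; given F=3, B=5 and digits 3,5,6 already taken and all letters distinct, that pins E to 2 ⇒ E=2.
Step 5. [col 3: Y + G ≡ U (mod 10)] U=7 is one option consistent with column 3 (Y + G ≡ U (mod 10), carry-in 0) — take it. So U=7.
Step 6. [col 3: Y + G ≡ U (mod 10)] from column 3 (Y=6, U=7, carry-in 0, digits 2,3,5,6,7 already taken and all letters distinct): G must equal 1. So G=1.
Step 7. [col 4: W + B ≡ F (mod 10)] in column 4 we have W+B≡F with carry-in 0; given B=5, F=3 and digits 1,2,3,5,6,7 already taken and all letters distinct, that pins W to 8. So W=8.
Step 8. [col 5: W + B ≡ R (mod 10)] in column 5 we have W+B≡R with carry-in 1; given W=8, B=5 and digits 1,2,3,5,6,7,8 already taken and all letters distinct, that pins R to 4, so R=4.

Answer: B=5, E=2, F=3, G=1, R=4, U=7, W=8, Y=6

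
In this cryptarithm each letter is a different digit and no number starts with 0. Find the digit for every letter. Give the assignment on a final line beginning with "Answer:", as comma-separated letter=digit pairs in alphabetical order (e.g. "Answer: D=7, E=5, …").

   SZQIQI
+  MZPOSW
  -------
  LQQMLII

Step 1. [col 1: I + W ≡ I (mod 10)] from column 1 (nothing yet, carry-in 0, all letters distinct, none taken yet): W must equal 0. So W=0.
Step 2. [col 1: I + W ≡ I (mod 10)] I=9 is one option consistent with column 1 (I + W ≡ I (mod 10), carry-in 0) — take it ⇒ I=9.
Step 3. [L] the sum has 7 digits but both addends have 6; that extra leading digit L is the final carry, namely 1, so L=1.
Step 4. [col 2: Q + S ≡ I (mod 10)] several values work for Q in column 2 (Q + S ≡ I (mod 10), carry-in 0); try Q=4 ⇒ Q=4.
Step 5. [col 2: Q + S ≡ I (mod 10)] column 2 reads Q+S+carry(0)=I with Q=4, I=9; with digits 0,1,4,9 already taken and all letters distinct, the only value for S is 5 ⇒ S=5.
Step 6. [col 3: I + O ≡ L (mod 10)] in column 3 we have I+O≡L with carry-in 0; given I=9, L=1 and digits 0,1,4,5,9 already taken and all letters distinct, that pins O to 2, so O=2.
Step 7. [col 4: Q + P ≡ M (mod 10)] column 4 (Q + P ≡ M (mod 10), carry-in 1) doesn't pin M yet; pick M=8 and continue. So M=8.
Step 8. [col 4: Q + P ≡ M (mod 10)] column 4 reads Q+P+carry(1)=M with Q=4, M=8; with digits 0,1,2,4,5,8,9 already taken and all letters distinct, the only value for P is 3. So P=3.
Step 9. [col 5: Z + Z ≡ Q (mod 10)] column 5 reads Z+Z+carry(0)=Q with Q=4; with digits 0,1,2,3,4,5,8,9 already taken and all letters distinct, the only value for Z is 7, so Z=7.

Answer: I=9, L=1, M=8, O=2, P=3, Q=4, S=5, W=0, Z=7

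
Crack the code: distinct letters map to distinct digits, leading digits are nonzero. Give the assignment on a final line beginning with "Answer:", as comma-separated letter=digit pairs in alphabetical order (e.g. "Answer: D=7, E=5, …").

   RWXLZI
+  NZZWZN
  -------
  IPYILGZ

Step 1. [col 1: I + N ≡ Z (mod 10)] no forcing yet in column 1 (carry-in 0); I=1 is free and consistent — try it ⇒ I=1.
Step 2. [col 1: I + N ≡ Z (mod 10)] N=3 is one option consistent with column 1 (I + N ≡ Z (mod 10), carry-in 0) — take it ⇒ N=3.
Step 3. [col 1: I + N ≡ Z (mod 10)] from column 1 (I=1, N=3, carry-in 0, digits 1,3 already taken and all letters distinct): Z must equal 4. So Z=4.
Step 4. [col 2: Z + Z ≡ G (mod 10)] column 2 reads Z+Z+carry(0)=G with Z=4; with digits 1,3,4 already taken and all letters distinct, the only value for G is 8 ⇒ G=8.
Step 5. [col 3: L + W ≡ L (mod 10)] column 3: given nothing yet, carry-in 0, and digits 1,3,4,8 already taken and all letters distinct, L+W≡L (mod 10) forces W=0. So W=0.
Step 6. [col 3: L + W ≡ L (mod 10)] no forcing yet in column 3 (carry-in 0); L=6 is free and consistent — try it, so L=6.
Step 7. [col 4: X + Z ≡ I (mod 10)] from column 4 (Z=4, I=1, carry-in 0, digits 0,1,3,4,6,8 already taken and all letters distinct): X must equal 7, so X=7.
Step 8. [col 5: W + Z ≡ Y (mod 10)] from column 5 (W=0, Z=4, carry-in 1, digits 0,1,3,4,6,7,8 already taken and all letters distinct): Y must equal 5. So Y=5.
Step 9. [col 6: R + N ≡ P (mod 10)] column 6: given N=3, carry-in 0, and digits 0,1,3,4,5,6,7,8 already taken and all letters distinct, R+N≡P (mod 10) forces R=9, so R=9.
Step 10. [col 6: R + N ≡ P (mod 10)] column 6: given R=9, N=3, carry-in 0, and digits 0,1,3,4,5,6,7,8,9 already taken and all letters distinct, R+N≡P (mod 10) forces P=2. So P=2.

Answer: G=8, I=1, L=6, N=3, P=2, R=9, W=0, X=7, Y=5, Z=4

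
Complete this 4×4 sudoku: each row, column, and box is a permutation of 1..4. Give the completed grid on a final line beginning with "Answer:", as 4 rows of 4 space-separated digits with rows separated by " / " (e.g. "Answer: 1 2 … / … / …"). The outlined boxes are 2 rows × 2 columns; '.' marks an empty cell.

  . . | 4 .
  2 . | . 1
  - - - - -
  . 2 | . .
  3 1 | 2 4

Step 1. [r2c3∈{3}] r2c3 has the single candidate 3. So r2c3=3.
Step 2. [r3c4∈{3}] r3c4 is down to just 3. So r3c4=3.
Step 3. [r1c2∈{3}] r1c2 is down to just 3. So r1c2=3.
Step 4. [r1c1∈{1}] r1c1 has the single candidate 1 ⇒ r1c1=1.
Step 5. [r1c4∈{2}] r1c4 has the single candidate 2 ⇒ r1c4=2.
Step 6. [r2c2∈{4}] r2c2's peers cover all but 4. So r2c2=4.
Step 7. [r3c3∈{1}] r3c3 is down to just 1. So r3c3=1.
Step 8. [r3c1∈{4}] nothing but 4 survives at r3c1 ⇒ r3c1=4.

Answer: 1 3 4 2 / 2 4 3 1 / 4 2 1 3 / 3 1 2 4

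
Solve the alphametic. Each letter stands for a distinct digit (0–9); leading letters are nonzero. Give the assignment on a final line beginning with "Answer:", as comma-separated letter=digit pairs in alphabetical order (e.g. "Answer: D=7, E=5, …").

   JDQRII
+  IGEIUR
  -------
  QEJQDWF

Step 1. [col 1: I + R ≡ F (mod 10)] several values work for I in column 1 (I + R ≡ F (mod 10), carry-in 0); try I=4 ⇒ I=4.
Step 2. [Q] adding two 6-digit numbers gives at most 6+1 digits, and here it does — Q is that final carry and must be 1 ⇒ Q=1.
Step 3. [col 1: I + R ≡ F (mod 10)] no forcing yet in column 1 (carry-in 0); R=2 is free and consistent — try it. So R=2.
Step 4. [col 1: I + R ≡ F (mod 10)] column 1: given I=4, R=2, carry-in 0, and digits 1,2,4 already taken and all letters distinct, I+R≡F (mod 10) forces F=6, so F=6.
Step 5. [col 2: I + U ≡ W (mod 10)] column 2 (I + U ≡ W (mod 10), carry-in 0) doesn't pin W yet; pick W=3 and continue, so W=3.
Step 6. [col 2: I + U ≡ W (mod 10)] column 2 reads I+U+carry(0)=W with I=4, W=3; with digits 1,2,3,4,6 already taken and all letters distinct, the only value for U is 9 ⇒ U=9.
Step 7. [col 3: R + I ≡ D (mod 10)] column 3 reads R+I+carry(1)=D with R=2, I=4; with digits 1,2,3,4,6,9 already taken and all letters distinct, the only value for D is 7. So D=7.
Step 8. [col 4: Q + E ≡ Q (mod 10)] column 4: given Q=1, carry-in 0, and digits 1,2,3,4,6,7,9 already taken and all letters distinct, Q+E≡Q (mod 10) forces E=0, so E=0.
Step 9. [col 5: D + G ≡ J (mod 10)] column 5 reads D+G+carry(0)=J with D=7; with digits 0,1,2,3,4,6,7,9 already taken and all letters distinct, the only value for G is 8. So G=8.
Step 10. [col 5: D + G ≡ J (mod 10)] column 5: given D=7, G=8, carry-in 0, and digits 0,1,2,3,4,6,7,8,9 already taken and all letters distinct, D+G≡J (mod 10) forces J=5 ⇒ J=5.

Answer: D=7, E=0, F=6, G=8, I=4, J=5, Q=1, R=2, U=9, W=3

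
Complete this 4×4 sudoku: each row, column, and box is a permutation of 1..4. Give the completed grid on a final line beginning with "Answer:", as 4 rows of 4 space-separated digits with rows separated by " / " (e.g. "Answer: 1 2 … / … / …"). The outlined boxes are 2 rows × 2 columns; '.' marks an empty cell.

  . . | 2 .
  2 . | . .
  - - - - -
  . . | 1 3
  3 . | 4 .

Step 1. [r1c1∈{1,4}] in col 1, 1 fits only at r1c1. So r1c1=1.
Step 2. [r1c4∈{4}] r1c4 has the single candidate 4 ⇒ r1c4=4.
Step 3. [r2c2∈{3,4}] across row 2, 4 lands solely at r2c2. So r2c2=4.
Step 4. [r4c2∈{1,2}] row 4 places 1 nowhere but r4c2, so r4c2=1.
Step 5. [r4c4∈{2}] only 2 remains possible at r4c4, so r4c4=2.
Step 6. [r3c2∈{2}] r3c2 is down to just 2. So r3c2=2.
Step 7. [r2c3∈{3}] r2c3's peers cover all but 3. So r2c3=3.
Step 8. [r3c1∈{4}] only 4 remains possible at r3c1. So r3c1=4.
Step 9. [r2c4∈{1}] only 1 remains possible at r2c4 ⇒ r2c4=1.
Step 10. [r1c2∈{3}] r1c2 has the single candidate 3. So r1c2=3.

Answer: 1 3 2 4 / 2 4 3 1 / 4 2 1 3 / 3 1 4 2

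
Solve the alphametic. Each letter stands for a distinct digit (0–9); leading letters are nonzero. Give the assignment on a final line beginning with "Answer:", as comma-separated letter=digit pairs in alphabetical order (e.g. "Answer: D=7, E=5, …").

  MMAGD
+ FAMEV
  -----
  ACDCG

Step 1. [col 1: D + V ≡ G (mod 10)] V=2 is one option consistent with column 1 (D + V ≡ G (mod 10), carry-in 0) — take it. So V=2.
Step 2. [col 1: D + V ≡ G (mod 10)] column 1 (D + V ≡ G (mod 10), carry-in 0) doesn't pin G yet; pick G=8 and continue. So G=8.
Step 3. [col 1: D + V ≡ G (mod 10)] from column 1 (V=2, G=8, carry-in 0, digits 2,8 already taken and all letters distinct): D must equal 6 ⇒ D=6.
Step 4. [col 2: G + E ≡ C (mod 10)] column 2 (G + E ≡ C (mod 10), carry-in 0) doesn't pin C yet; pick C=5 and continue ⇒ C=5.
Step 5. [col 2: G + E ≡ C (mod 10)] in column 2 we have G+E≡C with carry-in 0; given G=8, C=5 and digits 2,5,6,8 already taken and all letters distinct, that pins E to 7 ⇒ E=7.
Step 6. [col 3: A + M ≡ D (mod 10)] M=1 is one option consistent with column 3 (A + M ≡ D (mod 10), carry-in 1) — take it. So M=1.
Step 7. [col 3: A + M ≡ D (mod 10)] column 3 reads A+M+carry(1)=D with M=1, D=6; with digits 1,2,5,6,7,8 already taken and all letters distinct, the only value for A is 4. So A=4.
Step 8. [col 5: M + F ≡ A (mod 10)] from column 5 (M=1, A=4, carry-in 0, digits 1,2,4,5,6,7,8 already taken and all letters distinct): F must equal 3. So F=3.

Answer: A=4, C=5, D=6, E=7, F=3, G=8, M=1, V=2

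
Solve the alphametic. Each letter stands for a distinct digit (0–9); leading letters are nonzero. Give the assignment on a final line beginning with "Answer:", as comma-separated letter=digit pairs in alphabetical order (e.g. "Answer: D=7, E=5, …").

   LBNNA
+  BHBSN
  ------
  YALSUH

Step 1. [col 1: A + N ≡ H (mod 10)] several values work for N in column 1 (A + N ≡ H (mod 10), carry-in 0); try N=2. So N=2.
Step 2. [col 1: A + N ≡ H (mod 10)] no forcing yet in column 1 (carry-in 0); H=5 is free and consistent — try it ⇒ H=5.
Step 3. [Y] the sum has 6 digits but both addends have 5; that extra leading digit Y is the final carry, namely 1. So Y=1.
Step 4. [col 1: A + N ≡ H (mod 10)] in column 1 we have A+N≡H with carry-in 0; given N=2, H=5 and digits 1,2,5 already taken and all letters distinct, that pins A to 3 ⇒ A=3.
Step 5. [col 2: N + S ≡ U (mod 10)] column 2 (N + S ≡ U (mod 10), carry-in 0) doesn't pin U yet; pick U=8 and continue. So U=8.
Step 6. [col 2: N + S ≡ U (mod 10)] column 2 reads N+S+carry(0)=U with N=2, U=8; with digits 1,2,3,5,8 already taken and all letters distinct, the only value for S is 6, so S=6.
Step 7. [col 3: N + B ≡ S (mod 10)] from column 3 (N=2, S=6, carry-in 0, digits 1,2,3,5,6,8 already taken and all letters distinct): B must equal 4 ⇒ B=4.
Step 8. [col 4: B + H ≡ L (mod 10)] column 4 reads B+H+carry(0)=L with B=4, H=5; with digits 1,2,3,4,5,6,8 already taken and all letters distinct, the only value for L is 9, so L=9.

Answer: A=3, B=4, H=5, L=9, N=2, S=6, U=8, Y=1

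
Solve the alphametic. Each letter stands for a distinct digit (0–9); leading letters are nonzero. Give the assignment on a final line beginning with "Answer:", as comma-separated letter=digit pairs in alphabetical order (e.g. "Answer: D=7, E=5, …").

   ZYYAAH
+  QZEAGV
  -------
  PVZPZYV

Step 1. [P] the sum has 7 digits but both addends have 6; that extra leading digit P is the final carry, namely 1 ⇒ P=1.
Step 2. [col 1: H + V ≡ V (mod 10)] in column 1 we have H+V≡V with carry-in 0; given nothing yet and digits 1 already taken and all letters distinct, that pins H to 0. So H=0.
Step 3. [col 1: H + V ≡ V (mod 10)] no forcing yet in column 1 (carry-in 0); V=6 is free and consistent — try it ⇒ V=6.
Step 4. [col 2: A + G ≡ Y (mod 10)] column 2 (A + G ≡ Y (mod 10), carry-in 0) doesn't pin Y yet; pick Y=9 and continue, so Y=9.
Step 5. [col 2: A + G ≡ Y (mod 10)] column 2 (A + G ≡ Y (mod 10), carry-in 0) doesn't pin A yet; pick A=4 and continue. So A=4.
Step 6. [col 2: A + G ≡ Y (mod 10)] column 2 reads A+G+carry(0)=Y with A=4, Y=9; with digits 0,1,4,6,9 already taken and all letters distinct, the only value for G is 5. So G=5.
Step 7. [col 3: A + A ≡ Z (mod 10)] column 3: given A=4, carry-in 0, and digits 0,1,4,5,6,9 already taken and all letters distinct, A+A≡Z (mod 10) forces Z=8 ⇒ Z=8.
Step 8. [col 4: Y + E ≡ P (mod 10)] in column 4 we have Y+E≡P with carry-in 0; given Y=9, P=1 and digits 0,1,4,5,6,8,9 already taken and all letters distinct, that pins E to 2, so E=2.
Step 9. [col 6: Z + Q ≡ V (mod 10)] in column 6 we have Z+Q≡V with carry-in 1; given Z=8, V=6 and digits 0,1,2,4,5,6,8,9 already taken and all letters distinct, that pins Q to 7. So Q=7.

Answer: A=4, E=2, G=5, H=0, P=1, Q=7, V=6, Y=9, Z=8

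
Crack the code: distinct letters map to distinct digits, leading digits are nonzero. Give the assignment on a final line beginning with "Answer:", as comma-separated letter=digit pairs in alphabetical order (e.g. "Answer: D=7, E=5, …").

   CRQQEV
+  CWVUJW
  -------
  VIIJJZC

Step 1. [col 1: V + W ≡ C (mod 10)] several values work for V in column 1 (V + W ≡ C (mod 10), carry-in 0); try V=1, so V=1.
Step 2. [col 1: V + W ≡ C (mod 10)] no forcing yet in column 1 (carry-in 0); W=6 is free and consistent — try it, so W=6.
Step 3. [col 1: V + W ≡ C (mod 10)] column 1 reads V+W+carry(0)=C with V=1, W=6; with digits 1,6 already taken and all letters distinct, the only value for C is 7 ⇒ C=7.
Step 4. [col 2: E + J ≡ Z (mod 10)] no forcing yet in column 2 (carry-in 0); E=8 is free and consistent — try it. So E=8.
Step 5. [col 2: E + J ≡ Z (mod 10)] several values work for J in column 2 (E + J ≡ Z (mod 10), carry-in 0); try J=4 ⇒ J=4.
Step 6. [col 2: E + J ≡ Z (mod 10)] from column 2 (E=8, J=4, carry-in 0, digits 1,4,6,7,8 already taken and all letters distinct): Z must equal 2 ⇒ Z=2.
Step 7. [col 3: Q + U ≡ J (mod 10)] no forcing yet in column 3 (carry-in 1); Q=3 is free and consistent — try it ⇒ Q=3.
Step 8. [col 3: Q + U ≡ J (mod 10)] column 3: given Q=3, J=4, carry-in 1, and digits 1,2,3,4,6,7,8 already taken and all letters distinct, Q+U≡J (mod 10) forces U=0. So U=0.
Step 9. [col 5: R + W ≡ I (mod 10)] column 5: given W=6, carry-in 0, and digits 0,1,2,3,4,6,7,8 already taken and all letters distinct, R+W≡I (mod 10) forces I=5. So I=5.
Step 10. [col 5: R + W ≡ I (mod 10)] column 5: given W=6, I=5, carry-in 0, and digits 0,1,2,3,4,5,6,7,8 already taken and all letters distinct, R+W≡I (mod 10) forces R=9 ⇒ R=9.

Answer: C=7, E=8, I=5, J=4, Q=3, R=9, U=0, V=1, W=6, Z=2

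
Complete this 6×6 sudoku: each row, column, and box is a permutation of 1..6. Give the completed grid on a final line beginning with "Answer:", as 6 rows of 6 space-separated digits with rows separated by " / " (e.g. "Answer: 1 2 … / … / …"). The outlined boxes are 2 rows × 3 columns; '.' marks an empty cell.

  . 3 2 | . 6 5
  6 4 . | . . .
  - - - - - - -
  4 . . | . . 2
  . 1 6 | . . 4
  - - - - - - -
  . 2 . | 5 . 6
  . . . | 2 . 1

Step 1. [r4c4∈{3}] nothing but 3 survives at r4c4. So r4c4=3.
Step 2. [r3c2∈{5}] only 5 remains possible at r3c2. So r3c2=5.
Step 3. [r2c4∈{1}] only 1 remains possible at r2c4, so r2c4=1.
Step 4. [r5c3∈{1,3,4}] r5c3 is the only open cell in col 3 admitting 1 ⇒ r5c3=1.
Step 5. [r6c3∈{3,4,5}] across col 3, 4 lands solely at r6c3. So r6c3=4.
Step 6. [r6c5∈{3}] nothing but 3 survives at r6c5, so r6c5=3.
Step 7. [r4c5∈{5}] r4c5's peers cover all but 5. So r4c5=5.
Step 8. [r3c3∈{3}] r3c3's peers cover all but 3. So r3c3=3.
Step 9. [r3c5∈{1}] r3c5's peers cover all but 1 ⇒ r3c5=1.
Step 10. [r4c1∈{2}] only 2 remains possible at r4c1 ⇒ r4c1=2.
Step 11. [r2c6∈{3}] only 3 remains possible at r2c6. So r2c6=3.
Step 12. [r3c4∈{6}] r3c4's peers cover all but 6 ⇒ r3c4=6.
Step 13. [r6c1∈{5}] r6c1's peers cover all but 5 ⇒ r6c1=5.
Step 14. [r2c5∈{2}] nothing but 2 survives at r2c5 ⇒ r2c5=2.
Step 15. [r5c5∈{4}] only 4 remains possible at r5c5, so r5c5=4.
Step 16. [r5c1∈{3}] r5c1 has the single candidate 3, so r5c1=3.
Step 17. [r1c4∈{4}] r1c4 is down to just 4. So r1c4=4.
Step 18. [r1c1∈{1}] r1c1 has the single candidate 1. So r1c1=1.
Step 19. [r2c3∈{5}] nothing but 5 survives at r2c3. So r2c3=5.
Step 20. [r6c2∈{6}] only 6 remains possible at r6c2 ⇒ r6c2=6.

Answer: 1 3 2 4 6 5 / 6 4 5 1 2 3 / 4 5 3 6 1 2 / 2 1 6 3 5 4 / 3 2 1 5 4 6 / 5 6 4 2 3 1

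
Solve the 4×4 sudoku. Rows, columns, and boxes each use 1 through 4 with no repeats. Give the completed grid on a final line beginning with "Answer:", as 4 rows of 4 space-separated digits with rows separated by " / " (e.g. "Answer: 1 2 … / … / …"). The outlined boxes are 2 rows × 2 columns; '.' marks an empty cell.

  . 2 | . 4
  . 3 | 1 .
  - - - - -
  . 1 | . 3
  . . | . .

Step 1. [r4c2∈{4}] r4c2 is down to just 4 ⇒ r4c2=4.
Step 2. [r4c3∈{2}] only 2 remains possible at r4c3, so r4c3=2.
Step 3. [r4c4∈{1}] r4c4 has the single candidate 1 ⇒ r4c4=1.
Step 4. [r1c3∈{3}] nothing but 3 survives at r1c3 ⇒ r1c3=3.
Step 5. [r2c4∈{2}] r2c4 is down to just 2. So r2c4=2.
Step 6. [r4c1∈{3}] nothing but 3 survives at r4c1 ⇒ r4c1=3.
Step 7. [r2c1∈{4}] only 4 remains possible at r2c1, so r2c1=4.
Step 8. [r3c3∈{4}] r3c3 has the single candidate 4 ⇒ r3c3=4.
Step 9. [r3c1∈{2}] only 2 remains possible at r3c1. So r3c1=2.
Step 10. [r1c1∈{1}] r1c1 is down to just 1. So r1c1=1.

Answer: 1 2 3 4 / 4 3 1 2 / 2 1 4 3 / 3 4 2 1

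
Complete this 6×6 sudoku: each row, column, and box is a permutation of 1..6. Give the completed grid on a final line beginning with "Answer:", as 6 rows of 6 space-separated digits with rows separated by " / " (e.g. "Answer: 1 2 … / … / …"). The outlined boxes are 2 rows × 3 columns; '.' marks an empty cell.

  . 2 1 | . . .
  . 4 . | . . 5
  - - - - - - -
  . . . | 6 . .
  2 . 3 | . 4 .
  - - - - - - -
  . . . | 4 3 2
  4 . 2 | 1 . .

Step 1. [r1c5∈{6}] r1c5 has the single candidate 6 ⇒ r1c5=6.
Step 2. [r4c2∈{1,5,6}] 6 has one home in row 4: r4c2, so r4c2=6.
Step 3. [r1c1∈{3,5}] row 1 places 5 nowhere but r1c1. So r1c1=5.
Step 4. [r3c1∈{1}] r3c1 is down to just 1, so r3c1=1.
Step 5. [r3c2∈{5}] nothing but 5 survives at r3c2. So r3c2=5.
Step 6. [r1c4∈{3}] r1c4's peers cover all but 3, so r1c4=3.
Step 7. [r2c3∈{6}] r2c3's peers cover all but 6 ⇒ r2c3=6.
Step 8. [r2c5∈{1,2}] 1 has one home in row 2: r2c5, so r2c5=1.
Step 9. [r4c6∈{1}] r4c6 has the single candidate 1. So r4c6=1.
Step 10. [r2c4∈{2}] r2c4 is down to just 2. So r2c4=2.
Step 11. [r1c6∈{4}] r1c6 has the single candidate 4, so r1c6=4.
Step 12. [r5c3∈{5}] r5c3's peers cover all but 5 ⇒ r5c3=5.
Step 13. [r5c2∈{1}] r5c2's peers cover all but 1 ⇒ r5c2=1.
Step 14. [r6c5∈{5}] only 5 remains possible at r6c5 ⇒ r6c5=5.
Step 15. [r5c1∈{6}] r5c1 has the single candidate 6. So r5c1=6.
Step 16. [r3c3∈{4}] nothing but 4 survives at r3c3 ⇒ r3c3=4.
Step 17. [r6c2∈{3}] r6c2 has the single candidate 3 ⇒ r6c2=3.
Step 18. [r3c5∈{2}] nothing but 2 survives at r3c5 ⇒ r3c5=2.
Step 19. [r6c6∈{6}] r6c6's peers cover all but 6 ⇒ r6c6=6.
Step 20. [r2c1∈{3}] r2c1 has the single candidate 3 ⇒ r2c1=3.
Step 21. [r3c6∈{3}] only 3 remains possible at r3c6. So r3c6=3.
Step 22. [r4c4∈{5}] r4c4 is down to just 5. So r4c4=5.

Answer: 5 2 1 3 6 4 / 3 4 6 2 1 5 / 1 5 4 6 2 3 / 2 6 3 5 4 1 / 6 1 5 4 3 2 / 4 3 2 1 5 6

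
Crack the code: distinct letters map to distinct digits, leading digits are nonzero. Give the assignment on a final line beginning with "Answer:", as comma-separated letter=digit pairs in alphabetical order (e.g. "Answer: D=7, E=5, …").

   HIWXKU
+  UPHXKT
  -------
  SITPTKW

Step 1. [S] S is the leading digit of a 7-digit sum of two 6-digit numbers; the final carry is exactly 1, so S=1.
Step 2. [col 1: U + T ≡ W (mod 10)] T=5 is one option consistent with column 1 (U + T ≡ W (mod 10), carry-in 0) — take it, so T=5.
Step 3. [col 1: U + T ≡ W (mod 10)] W=3 is one option consistent with column 1 (U + T ≡ W (mod 10), carry-in 0) — take it. So W=3.
Step 4. [col 1: U + T ≡ W (mod 10)] column 1 reads U+T+carry(0)=W with T=5, W=3; with digits 1,3,5 already taken and all letters distinct, the only value for U is 8. So U=8.
Step 5. [col 2: K + K ≡ K (mod 10)] column 2: given nothing yet, carry-in 1, and digits 1,3,5,8 already taken and all letters distinct, K+K≡K (mod 10) forces K=9. So K=9.
Step 6. [col 3: X + X ≡ T (mod 10)] no forcing yet in column 3 (carry-in 1); X=7 is free and consistent — try it, so X=7.
Step 7. [col 4: W + H ≡ P (mod 10)] H=6 is one option consistent with column 4 (W + H ≡ P (mod 10), carry-in 1) — take it. So H=6.
Step 8. [col 4: W + H ≡ P (mod 10)] column 4 reads W+H+carry(1)=P with W=3, H=6; with digits 1,3,5,6,7,8,9 already taken and all letters distinct, the only value for P is 0 ⇒ P=0.
Step 9. [col 5: I + P ≡ T (mod 10)] column 5: given P=0, T=5, carry-in 1, and digits 0,1,3,5,6,7,8,9 already taken and all letters distinct, I+P≡T (mod 10) forces I=4, so I=4.

Answer: H=6, I=4, K=9, P=0, S=1, T=5, U=8, W=3, X=7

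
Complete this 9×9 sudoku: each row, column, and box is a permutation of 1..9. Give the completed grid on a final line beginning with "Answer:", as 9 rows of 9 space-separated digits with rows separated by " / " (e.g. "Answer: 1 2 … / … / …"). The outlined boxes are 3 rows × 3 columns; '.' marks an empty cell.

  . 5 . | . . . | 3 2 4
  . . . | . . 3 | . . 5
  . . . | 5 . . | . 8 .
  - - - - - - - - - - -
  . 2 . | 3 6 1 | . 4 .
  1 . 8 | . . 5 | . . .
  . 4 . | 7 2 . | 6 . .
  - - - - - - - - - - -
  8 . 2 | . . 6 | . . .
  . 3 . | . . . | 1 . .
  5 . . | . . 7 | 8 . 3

Step 1. [r8c9∈{2,6,7,9}] 2 has one home in box 9: r8c9. So r8c9=2.
Step 2. [r3c9∈{1,6,7,9}] in col 9, 6 fits only at r3c9. So r3c9=6.
Step 3. [r2c8∈{1,7,9}] in box 3, 1 fits only at r2c8, so r2c8=1.
Step 4. [r7c7∈{4,5,7,9}] col 7 places 4 nowhere but r7c7, so r7c7=4.
Step 5. [r2c2∈{6,7,8,9}] in col 2, 8 fits only at r2c2, so r2c2=8.
Step 6. [r3c6∈{2,4,9}] r3c6 is the only open cell in col 6 admitting 2. So r3c6=2.
Step 7. [r8c6∈{4,8,9}] 4 has one home in col 6: r8c6. So r8c6=4.
Step 8. [r9c3∈{1,4,6,9}] across row 9, 4 lands solely at r9c3, so r9c3=4.
Step 9. [r2c1∈{2,4,6,7,9}] row 2 places 2 nowhere but r2c1 ⇒ r2c1=2.
Step 10. [r3c1∈{3,4,7,9}] r3c1 is the only open cell in col 1 admitting 4, so r3c1=4.
Step 11. [r3c3∈{1,3,7,9}] row 3 places 3 nowhere but r3c3 ⇒ r3c3=3.
Step 12. [r1c3∈{1,6,7,9}] in col 3, 1 fits only at r1c3. So r1c3=1.
Step 13. [r4c7∈{5,7,9}] r4c7 is the only open cell in col 7 admitting 5. So r4c7=5.
Step 14. [r3c5∈{1,7,9}] across row 3, 1 lands solely at r3c5 ⇒ r3c5=1.
Step 15. [r9c5∈{9}] r9c5 is down to just 9 ⇒ r9c5=9.
Step 16. [r4c9∈{7,8,9}] across row 4, 8 lands solely at r4c9, so r4c9=8.
Step 17. [r5c2∈{6,7,9}] in row 5, 6 fits only at r5c2, so r5c2=6.
Step 18. [r5c8∈{3,7,9}] across row 5, 3 lands solely at r5c8, so r5c8=3.
Step 19. [r6c8∈{9}] r6c8 has the single candidate 9 ⇒ r6c8=9.
Step 20. [r1c6∈{8,9}] col 6 places 9 nowhere but r1c6. So r1c6=9.
Step 21. [r7c4∈{1}] r7c4's peers cover all but 1, so r7c4=1.
Step 22. [r5c5∈{4}] r5c5 has the single candidate 4 ⇒ r5c5=4.
Step 23. [r2c5∈{7}] nothing but 7 survives at r2c5, so r2c5=7.
Step 24. [r1c1∈{6,7}] r1c1 is the only open cell in row 1 admitting 7, so r1c1=7.
Step 25. [r7c2∈{7,9}] across col 2, 7 lands solely at r7c2, so r7c2=7.
Step 26. [r2c3∈{6,9}] 6 has one home in box 1: r2c3 ⇒ r2c3=6.
Step 27. [r1c5∈{8}] only 8 remains possible at r1c5 ⇒ r1c5=8.
Step 28. [r8c5∈{5}] nothing but 5 survives at r8c5, so r8c5=5.
Step 29. [r8c3∈{9}] r8c3's peers cover all but 9, so r8c3=9.
Step 30. [r3c7∈{7,9}] row 3 places 7 nowhere but r3c7. So r3c7=7.
Step 31. [r8c1∈{6}] only 6 remains possible at r8c1. So r8c1=6.
Step 32. [r1c4∈{6}] r1c4 is down to just 6, so r1c4=6.
Step 33. [r8c8∈{7}] only 7 remains possible at r8c8, so r8c8=7.
Step 34. [r7c9∈{9}] nothing but 9 survives at r7c9. So r7c9=9.
Step 35. [r4c3∈{7}] r4c3's peers cover all but 7, so r4c3=7.
Step 36. [r5c7∈{2}] only 2 remains possible at r5c7. So r5c7=2.
Step 37. [r9c2∈{1}] r9c2's peers cover all but 1, so r9c2=1.
Step 38. [r2c7∈{9}] r2c7's peers cover all but 9 ⇒ r2c7=9.
Step 39. [r6c9∈{1}] r6c9 is down to just 1. So r6c9=1.
Step 40. [r8c4∈{8}] only 8 remains possible at r8c4. So r8c4=8.
Step 41. [r9c8∈{6}] only 6 remains possible at r9c8, so r9c8=6.
Step 42. [r3c2∈{9}] r3c2 has the single candidate 9. So r3c2=9.
Step 43. [r2c4∈{4}] only 4 remains possible at r2c4, so r2c4=4.
Step 44. [r6c1∈{3}] r6c1 is down to just 3. So r6c1=3.
Step 45. [r6c6∈{8}] r6c6 has the single candidate 8, so r6c6=8.
Step 46. [r7c8∈{5}] r7c8 has the single candidate 5. So r7c8=5.
Step 47. [r7c5∈{3}] r7c5 has the single candidate 3. So r7c5=3.
Step 48. [r5c4∈{9}] nothing but 9 survives at r5c4, so r5c4=9.
Step 49. [r4c1∈{9}] r4c1 is down to just 9 ⇒ r4c1=9.
Step 50. [r5c9∈{7}] r5c9 has the single candidate 7 ⇒ r5c9=7.
Step 51. [r6c3∈{5}] r6c3 has the single candidate 5, so r6c3=5.
Step 52. [r9c4∈{2}] r9c4 is down to just 2 ⇒ r9c4=2.

Answer: 7 5 1 6 8 9 3 2 4 / 2 8 6 4 7 3 9 1 5 / 4 9 3 5 1 2 7 8 6 / 9 2 7 3 6 1 5 4 8 / 1 6 8 9 4 5 2 3 7 / 3 4 5 7 2 8 6 9 1 / 8 7 2 1 3 6 4 5 9 / 6 3 9 8 5 4 1 7 2 / 5 1 4 2 9 7 8 6 3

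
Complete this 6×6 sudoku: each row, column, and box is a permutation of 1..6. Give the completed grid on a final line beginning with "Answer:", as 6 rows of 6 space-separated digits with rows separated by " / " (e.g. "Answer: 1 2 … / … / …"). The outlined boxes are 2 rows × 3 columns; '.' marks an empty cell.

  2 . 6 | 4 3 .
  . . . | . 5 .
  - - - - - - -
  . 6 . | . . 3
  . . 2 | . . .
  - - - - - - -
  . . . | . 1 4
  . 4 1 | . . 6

Step 1. [r4c6∈{1,5}] col 6 places 5 nowhere but r4c6, so r4c6=5.
Step 2. [r1c6∈{1}] r1c6 has the single candidate 1 ⇒ r1c6=1.
Step 3. [r5c2∈{2,3,5}] r5c2 is the only open cell in col 2 admitting 2, so r5c2=2.
Step 4. [r6c5∈{2}] r6c5 has the single candidate 2. So r6c5=2.
Step 5. [r3c5∈{4}] r3c5's peers cover all but 4. So r3c5=4.
Step 6. [r4c1∈{1,3,4}] across row 4, 4 lands solely at r4c1 ⇒ r4c1=4.
Step 7. [r2c4∈{2,6}] in row 2, 6 fits only at r2c4, so r2c4=6.
Step 8. [r5c1∈{3,5,6}] row 5 places 6 nowhere but r5c1 ⇒ r5c1=6.
Step 9. [r4c4∈{1}] nothing but 1 survives at r4c4 ⇒ r4c4=1.
Step 10. [r3c3∈{5}] r3c3 has the single candidate 5. So r3c3=5.
Step 11. [r5c3∈{3}] only 3 remains possible at r5c3 ⇒ r5c3=3.
Step 12. [r2c1∈{1,3}] col 1 places 3 nowhere but r2c1, so r2c1=3.
Step 13. [r5c4∈{5}] nothing but 5 survives at r5c4 ⇒ r5c4=5.
Step 14. [r3c4∈{2}] r3c4 has the single candidate 2, so r3c4=2.
Step 15. [r6c1∈{5}] nothing but 5 survives at r6c1 ⇒ r6c1=5.
Step 16. [r2c2∈{1}] r2c2's peers cover all but 1, so r2c2=1.
Step 17. [r3c1∈{1}] only 1 remains possible at r3c1 ⇒ r3c1=1.
Step 18. [r6c4∈{3}] r6c4 is down to just 3 ⇒ r6c4=3.
Step 19. [r1c2∈{5}] only 5 remains possible at r1c2. So r1c2=5.
Step 20. [r2c6∈{2}] only 2 remains possible at r2c6 ⇒ r2c6=2.
Step 21. [r4c2∈{3}] r4c2 is down to just 3 ⇒ r4c2=3.
Step 22. [r2c3∈{4}] only 4 remains possible at r2c3, so r2c3=4.
Step 23. [r4c5∈{6}] r4c5 is down to just 6. So r4c5=6.

Answer: 2 5 6 4 3 1 / 3 1 4 6 5 2 / 1 6 5 2 4 3 / 4 3 2 1 6 5 / 6 2 3 5 1 4 / 5 4 1 3 2 6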